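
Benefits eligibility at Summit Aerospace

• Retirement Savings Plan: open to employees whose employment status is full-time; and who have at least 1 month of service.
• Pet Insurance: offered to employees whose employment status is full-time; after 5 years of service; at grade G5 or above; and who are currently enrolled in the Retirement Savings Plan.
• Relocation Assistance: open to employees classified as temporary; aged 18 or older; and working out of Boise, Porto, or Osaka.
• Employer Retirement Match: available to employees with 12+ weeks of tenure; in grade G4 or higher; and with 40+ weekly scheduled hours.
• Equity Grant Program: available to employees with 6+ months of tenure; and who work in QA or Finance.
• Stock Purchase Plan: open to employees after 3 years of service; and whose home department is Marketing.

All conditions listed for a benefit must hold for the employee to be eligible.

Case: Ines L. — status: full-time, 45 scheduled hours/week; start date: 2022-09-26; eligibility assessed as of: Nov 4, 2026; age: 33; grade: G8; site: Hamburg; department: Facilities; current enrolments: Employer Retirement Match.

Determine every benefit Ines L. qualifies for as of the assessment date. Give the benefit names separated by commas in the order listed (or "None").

Service from 2022-09-26 to Nov 4, 2026: 1500 days.
Retirement Savings Plan — status full-time ✓; service 1500 days ≥ 1 month (≈30 days) ✓ → eligible.
Pet Insurance — status full-time ✓; service 1500 days < 5 years (≈1825 days) ✗ → not eligible.
Relocation Assistance — status full-time ✗ (requires temporary) → not eligible.
Employer Retirement Match — service 1500 days ≥ 12 weeks (≈84 days) ✓; grade G8 ≥ G4 ✓; 45 hrs/wk ≥ 40 ✓ → eligible.
Equity Grant Program — service 1500 days ≥ 6 months (≈180 days) ✓; dept Facilities ✗ → not eligible.
Stock Purchase Plan — service 1500 days ≥ 3 years (≈1095 days) ✓; dept Facilities ✗ → not eligible.

Retirement Savings Plan, Employer Retirement Match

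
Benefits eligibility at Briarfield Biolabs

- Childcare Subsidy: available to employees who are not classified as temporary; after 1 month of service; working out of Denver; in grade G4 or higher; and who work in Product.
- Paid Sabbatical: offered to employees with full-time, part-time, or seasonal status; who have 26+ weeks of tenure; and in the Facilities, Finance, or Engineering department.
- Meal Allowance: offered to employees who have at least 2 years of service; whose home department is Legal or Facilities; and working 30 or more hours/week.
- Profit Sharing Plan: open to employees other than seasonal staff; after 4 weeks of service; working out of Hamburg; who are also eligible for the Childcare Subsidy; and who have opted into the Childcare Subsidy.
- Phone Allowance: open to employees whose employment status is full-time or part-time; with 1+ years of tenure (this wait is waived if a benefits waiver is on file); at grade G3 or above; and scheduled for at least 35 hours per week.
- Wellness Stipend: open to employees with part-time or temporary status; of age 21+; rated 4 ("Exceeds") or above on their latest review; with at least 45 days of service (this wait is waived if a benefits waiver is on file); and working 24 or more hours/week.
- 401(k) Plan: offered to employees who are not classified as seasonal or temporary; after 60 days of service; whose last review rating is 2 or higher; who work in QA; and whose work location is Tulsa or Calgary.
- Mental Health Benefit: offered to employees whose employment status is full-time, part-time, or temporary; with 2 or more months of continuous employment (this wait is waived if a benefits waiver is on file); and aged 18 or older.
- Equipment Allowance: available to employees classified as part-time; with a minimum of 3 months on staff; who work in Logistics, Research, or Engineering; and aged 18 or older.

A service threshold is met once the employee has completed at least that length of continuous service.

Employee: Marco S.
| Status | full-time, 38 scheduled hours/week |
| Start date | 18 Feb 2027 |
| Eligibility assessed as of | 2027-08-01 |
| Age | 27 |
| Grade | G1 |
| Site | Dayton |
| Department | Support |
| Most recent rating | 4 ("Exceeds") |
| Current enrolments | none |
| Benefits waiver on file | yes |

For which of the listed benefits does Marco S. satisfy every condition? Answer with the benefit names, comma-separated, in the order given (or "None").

Mental Health Benefit

Service from 18 Feb 2027 to 2027-08-01: 164 days.
Childcare Subsidy — status full-time ✓ (not excluded); service 164 days ≥ 1 month (≈30 days) ✓; site Dayton ✗ (not Denver) → not eligible.
Paid Sabbatical — status full-time ✓; service 164 days < 26 weeks (≈182 days) ✗ → not eligible.
Meal Allowance — service 164 days < 2 years (≈730 days) ✗ → not eligible.
Profit Sharing Plan — status full-time ✓ (not excluded); service 164 days ≥ 4 weeks (≈28 days) ✓; site Dayton ✗ (not Hamburg) → not eligible.
Phone Allowance — status full-time ✓; benefits waiver on file ✓; grade G1 < G3 ✗ → not eligible.
Wellness Stipend — status full-time ✗ (requires part-time or temporary) → not eligible.
401(k) Plan — status full-time ✓ (not excluded); service 164 days ≥ 60 days ✓; rating 4 ≥ 2 ✓; dept Support ✗ → not eligible.
Mental Health Benefit — status full-time ✓; benefits waiver on file ✓; age 27 ≥ 18 ✓ → eligible.
Equipment Allowance — status full-time ✗ (requires part-time) → not eligible.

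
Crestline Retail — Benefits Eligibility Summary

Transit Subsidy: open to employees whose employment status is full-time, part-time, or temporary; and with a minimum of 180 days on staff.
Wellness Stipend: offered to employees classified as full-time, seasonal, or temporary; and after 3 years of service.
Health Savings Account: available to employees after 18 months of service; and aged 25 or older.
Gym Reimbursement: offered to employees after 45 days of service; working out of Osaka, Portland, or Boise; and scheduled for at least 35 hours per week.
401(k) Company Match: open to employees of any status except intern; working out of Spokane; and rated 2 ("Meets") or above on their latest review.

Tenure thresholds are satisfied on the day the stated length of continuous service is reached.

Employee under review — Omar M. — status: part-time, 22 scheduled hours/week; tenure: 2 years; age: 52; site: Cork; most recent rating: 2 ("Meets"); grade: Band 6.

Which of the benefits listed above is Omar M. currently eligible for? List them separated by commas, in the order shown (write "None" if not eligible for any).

Transit Subsidy — status part-time ✓; service 2 years ≥ 180 days ✓ → eligible.
Wellness Stipend — status part-time ✗ (requires full-time, seasonal, or temporary) → not eligible.
Health Savings Account — service 2 years ≥ 18 months (≈540 days) ✓; age 52 ≥ 25 ✓ → eligible.
Gym Reimbursement — service 2 years ≥ 45 days ✓; site Cork ✗ (not Osaka, Portland, or Boise) → not eligible.
401(k) Company Match — status part-time ✓ (not excluded); site Cork ✗ (not Spokane) → not eligible.

Transit Subsidy, Health Savings Account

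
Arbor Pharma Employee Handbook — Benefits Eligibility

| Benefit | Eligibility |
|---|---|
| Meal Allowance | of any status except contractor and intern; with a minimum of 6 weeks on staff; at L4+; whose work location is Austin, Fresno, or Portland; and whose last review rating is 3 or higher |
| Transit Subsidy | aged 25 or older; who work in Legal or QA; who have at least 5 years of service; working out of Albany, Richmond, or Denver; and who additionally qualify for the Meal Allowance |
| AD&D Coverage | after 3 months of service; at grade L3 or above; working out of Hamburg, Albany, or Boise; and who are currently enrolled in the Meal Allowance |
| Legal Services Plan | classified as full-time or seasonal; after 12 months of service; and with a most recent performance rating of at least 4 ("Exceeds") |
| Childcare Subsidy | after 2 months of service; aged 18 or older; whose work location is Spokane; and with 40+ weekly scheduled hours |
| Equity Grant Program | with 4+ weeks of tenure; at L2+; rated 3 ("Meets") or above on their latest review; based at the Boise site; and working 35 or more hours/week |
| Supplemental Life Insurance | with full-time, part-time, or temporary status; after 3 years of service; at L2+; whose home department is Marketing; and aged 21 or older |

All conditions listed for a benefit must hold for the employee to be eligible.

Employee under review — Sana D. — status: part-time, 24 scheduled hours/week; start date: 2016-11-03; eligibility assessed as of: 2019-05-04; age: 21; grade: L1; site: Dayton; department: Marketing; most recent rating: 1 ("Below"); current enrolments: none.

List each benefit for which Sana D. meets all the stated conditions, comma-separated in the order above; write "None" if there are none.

Service from 2016-11-03 to 2019-05-04: 912 days.
Meal Allowance — status part-time ✓ (not excluded); service 912 days ≥ 6 weeks (≈42 days) ✓; grade L1 < L4 ✗ → not eligible.
Transit Subsidy — age 21 < 25 ✗ → not eligible.
AD&D Coverage — service 912 days ≥ 3 months (≈90 days) ✓; grade L1 < L3 ✗ → not eligible.
Legal Services Plan — status part-time ✗ (requires full-time or seasonal) → not eligible.
Childcare Subsidy — service 912 days ≥ 2 months (≈60 days) ✓; age 21 ≥ 18 ✓; site Dayton ✗ (not Spokane) → not eligible.
Equity Grant Program — service 912 days ≥ 4 weeks (≈28 days) ✓; grade L1 < L2 ✗ → not eligible.
Supplemental Life Insurance — status part-time ✓; service 912 days < 3 years (≈1095 days) ✗ → not eligible.

None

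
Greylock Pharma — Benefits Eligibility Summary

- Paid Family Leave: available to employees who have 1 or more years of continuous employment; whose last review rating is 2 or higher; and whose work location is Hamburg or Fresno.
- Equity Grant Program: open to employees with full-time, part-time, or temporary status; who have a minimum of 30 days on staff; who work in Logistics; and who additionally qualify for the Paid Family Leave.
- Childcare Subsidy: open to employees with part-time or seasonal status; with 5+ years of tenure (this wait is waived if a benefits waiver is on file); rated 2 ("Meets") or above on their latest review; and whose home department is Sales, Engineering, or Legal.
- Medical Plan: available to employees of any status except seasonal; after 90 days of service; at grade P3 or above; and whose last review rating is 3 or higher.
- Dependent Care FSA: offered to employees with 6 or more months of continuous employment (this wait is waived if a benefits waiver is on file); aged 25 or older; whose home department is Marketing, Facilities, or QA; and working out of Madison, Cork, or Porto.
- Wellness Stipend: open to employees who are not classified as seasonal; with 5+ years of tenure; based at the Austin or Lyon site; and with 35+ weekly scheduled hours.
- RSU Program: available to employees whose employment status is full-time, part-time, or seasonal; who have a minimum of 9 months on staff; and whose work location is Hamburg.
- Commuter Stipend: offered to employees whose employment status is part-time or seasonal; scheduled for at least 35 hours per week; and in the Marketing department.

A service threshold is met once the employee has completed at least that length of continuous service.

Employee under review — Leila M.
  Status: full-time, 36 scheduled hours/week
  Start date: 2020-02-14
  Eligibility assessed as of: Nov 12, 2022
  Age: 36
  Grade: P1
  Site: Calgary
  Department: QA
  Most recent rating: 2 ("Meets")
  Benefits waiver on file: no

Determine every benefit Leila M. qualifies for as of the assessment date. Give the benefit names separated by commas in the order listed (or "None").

Service from 2020-02-14 to Nov 12, 2022: 1002 days.
Paid Family Leave — service 1002 days ≥ 1 year (≈365 days) ✓; rating 2 ≥ 2 ✓; site Calgary ✗ (not Hamburg or Fresno) → not eligible.
Equity Grant Program — status full-time ✓; service 1002 days ≥ 30 days ✓; dept QA ✗ → not eligible.
Childcare Subsidy — status full-time ✗ (requires part-time or seasonal) → not eligible.
Medical Plan — status full-time ✓ (not excluded); service 1002 days ≥ 90 days ✓; grade P1 < P3 ✗ → not eligible.
Dependent Care FSA — no waiver, service 1002 days ≥ 6 months (≈180 days) ✓; age 36 ≥ 25 ✓; dept QA ✓; site Calgary ✗ (not Madison, Cork, or Porto) → not eligible.
Wellness Stipend — status full-time ✓ (not excluded); service 1002 days < 5 years (≈1825 days) ✗ → not eligible.
RSU Program — status full-time ✓; service 1002 days ≥ 9 months (≈270 days) ✓; site Calgary ✗ (not Hamburg) → not eligible.
Commuter Stipend — status full-time ✗ (requires part-time or seasonal) → not eligible.

None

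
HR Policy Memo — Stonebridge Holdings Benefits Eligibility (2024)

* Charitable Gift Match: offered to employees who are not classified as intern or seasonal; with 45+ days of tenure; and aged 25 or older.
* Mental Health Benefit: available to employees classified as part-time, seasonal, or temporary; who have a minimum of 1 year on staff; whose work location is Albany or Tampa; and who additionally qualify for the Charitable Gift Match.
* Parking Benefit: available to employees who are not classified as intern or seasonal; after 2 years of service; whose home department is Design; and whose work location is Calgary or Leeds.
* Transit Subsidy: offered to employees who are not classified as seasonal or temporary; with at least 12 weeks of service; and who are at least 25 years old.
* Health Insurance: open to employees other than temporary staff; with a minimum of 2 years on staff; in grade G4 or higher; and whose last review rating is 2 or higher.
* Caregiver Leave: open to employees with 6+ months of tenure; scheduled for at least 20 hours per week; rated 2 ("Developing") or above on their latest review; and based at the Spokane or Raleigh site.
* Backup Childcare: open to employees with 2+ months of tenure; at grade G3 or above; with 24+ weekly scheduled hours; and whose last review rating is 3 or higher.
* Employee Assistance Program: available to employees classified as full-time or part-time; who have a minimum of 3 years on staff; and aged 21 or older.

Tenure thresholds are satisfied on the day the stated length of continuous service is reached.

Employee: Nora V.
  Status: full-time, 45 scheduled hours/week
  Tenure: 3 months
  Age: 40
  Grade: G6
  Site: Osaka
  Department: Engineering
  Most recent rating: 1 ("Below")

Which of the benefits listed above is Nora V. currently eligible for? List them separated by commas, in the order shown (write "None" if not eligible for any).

Charitable Gift Match, Transit Subsidy

Charitable Gift Match — status full-time ✓ (not excluded); service 3 months ≥ 45 days ✓; age 40 ≥ 25 ✓ → eligible.
Mental Health Benefit — status full-time ✗ (requires part-time, seasonal, or temporary) → not eligible.
Parking Benefit — status full-time ✓ (not excluded); service 3 months < 2 years (≈730 days) ✗ → not eligible.
Transit Subsidy — status full-time ✓ (not excluded); service 3 months ≥ 12 weeks (≈84 days) ✓; age 40 ≥ 25 ✓ → eligible.
Health Insurance — status full-time ✓ (not excluded); service 3 months < 2 years (≈730 days) ✗ → not eligible.
Caregiver Leave — service 3 months < 6 months ✗ → not eligible.
Backup Childcare — service 3 months ≥ 2 months ✓; grade G6 ≥ G3 ✓; 45 hrs/wk ≥ 24 ✓; rating 1 < 3 ✗ → not eligible.
Employee Assistance Program — status full-time ✓; service 3 months < 3 years (≈1095 days) ✗ → not eligible.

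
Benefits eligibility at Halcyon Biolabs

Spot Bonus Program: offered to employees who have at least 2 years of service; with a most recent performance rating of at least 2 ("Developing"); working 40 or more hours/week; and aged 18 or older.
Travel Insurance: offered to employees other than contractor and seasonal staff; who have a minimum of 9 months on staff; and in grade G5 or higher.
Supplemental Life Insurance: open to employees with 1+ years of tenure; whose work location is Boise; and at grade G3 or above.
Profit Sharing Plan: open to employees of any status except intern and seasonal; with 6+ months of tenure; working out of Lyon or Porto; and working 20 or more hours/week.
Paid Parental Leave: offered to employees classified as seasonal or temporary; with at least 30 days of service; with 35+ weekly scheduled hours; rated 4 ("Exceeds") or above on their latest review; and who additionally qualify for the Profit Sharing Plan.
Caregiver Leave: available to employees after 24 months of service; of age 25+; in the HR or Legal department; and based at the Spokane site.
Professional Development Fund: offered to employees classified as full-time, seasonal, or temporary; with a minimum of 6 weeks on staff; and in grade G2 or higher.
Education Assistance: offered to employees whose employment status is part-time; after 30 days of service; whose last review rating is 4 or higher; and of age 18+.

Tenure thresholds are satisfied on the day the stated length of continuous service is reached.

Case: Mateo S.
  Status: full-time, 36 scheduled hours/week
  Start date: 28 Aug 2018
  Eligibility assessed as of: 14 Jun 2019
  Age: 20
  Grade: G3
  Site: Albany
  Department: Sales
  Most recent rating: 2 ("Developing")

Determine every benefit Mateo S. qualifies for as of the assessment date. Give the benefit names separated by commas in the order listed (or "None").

Professional Development Fund

Service from 28 Aug 2018 to 14 Jun 2019: 290 days.
Spot Bonus Program — service 290 days < 2 years (≈730 days) ✗ → not eligible.
Travel Insurance — status full-time ✓ (not excluded); service 290 days ≥ 9 months (≈270 days) ✓; grade G3 < G5 ✗ → not eligible.
Supplemental Life Insurance — service 290 days < 1 year (≈365 days) ✗ → not eligible.
Profit Sharing Plan — status full-time ✓ (not excluded); service 290 days ≥ 6 months (≈180 days) ✓; site Albany ✗ (not Lyon or Porto) → not eligible.
Paid Parental Leave — status full-time ✗ (requires seasonal or temporary) → not eligible.
Caregiver Leave — service 290 days < 24 months (≈720 days) ✗ → not eligible.
Professional Development Fund — status full-time ✓; service 290 days ≥ 6 weeks (≈42 days) ✓; grade G3 ≥ G2 ✓ → eligible.
Education Assistance — status full-time ✗ (requires part-time) → not eligible.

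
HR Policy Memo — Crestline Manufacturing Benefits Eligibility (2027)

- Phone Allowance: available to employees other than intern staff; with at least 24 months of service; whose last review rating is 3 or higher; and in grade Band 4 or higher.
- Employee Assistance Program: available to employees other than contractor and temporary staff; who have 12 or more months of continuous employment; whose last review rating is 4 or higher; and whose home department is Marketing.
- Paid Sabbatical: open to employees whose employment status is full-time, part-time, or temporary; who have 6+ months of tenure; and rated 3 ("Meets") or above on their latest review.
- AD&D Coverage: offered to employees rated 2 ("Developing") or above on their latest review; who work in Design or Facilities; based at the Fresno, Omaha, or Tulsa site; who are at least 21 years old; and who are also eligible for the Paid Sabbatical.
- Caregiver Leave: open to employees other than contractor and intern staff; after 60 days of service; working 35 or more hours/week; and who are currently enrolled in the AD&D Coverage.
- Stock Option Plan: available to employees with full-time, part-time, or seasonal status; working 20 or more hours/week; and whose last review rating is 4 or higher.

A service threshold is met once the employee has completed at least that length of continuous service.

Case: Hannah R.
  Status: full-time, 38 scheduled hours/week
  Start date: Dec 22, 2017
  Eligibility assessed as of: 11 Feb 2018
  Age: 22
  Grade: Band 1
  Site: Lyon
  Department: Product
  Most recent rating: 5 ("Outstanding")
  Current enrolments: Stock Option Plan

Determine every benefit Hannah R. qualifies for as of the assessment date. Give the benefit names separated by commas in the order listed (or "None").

Service from Dec 22, 2017 to 11 Feb 2018: 51 days.
Phone Allowance — status full-time ✓ (not excluded); service 51 days < 24 months (≈720 days) ✗ → not eligible.
Employee Assistance Program — status full-time ✓ (not excluded); service 51 days < 12 months (≈360 days) ✗ → not eligible.
Paid Sabbatical — status full-time ✓; service 51 days < 6 months (≈180 days) ✗ → not eligible.
AD&D Coverage — rating 5 ≥ 2 ✓; dept Product ✗ → not eligible.
Caregiver Leave — status full-time ✓ (not excluded); service 51 days < 60 days ✗ → not eligible.
Stock Option Plan — status full-time ✓; 38 hrs/wk ≥ 20 ✓; rating 5 ≥ 4 ✓ → eligible.

Stock Option Plan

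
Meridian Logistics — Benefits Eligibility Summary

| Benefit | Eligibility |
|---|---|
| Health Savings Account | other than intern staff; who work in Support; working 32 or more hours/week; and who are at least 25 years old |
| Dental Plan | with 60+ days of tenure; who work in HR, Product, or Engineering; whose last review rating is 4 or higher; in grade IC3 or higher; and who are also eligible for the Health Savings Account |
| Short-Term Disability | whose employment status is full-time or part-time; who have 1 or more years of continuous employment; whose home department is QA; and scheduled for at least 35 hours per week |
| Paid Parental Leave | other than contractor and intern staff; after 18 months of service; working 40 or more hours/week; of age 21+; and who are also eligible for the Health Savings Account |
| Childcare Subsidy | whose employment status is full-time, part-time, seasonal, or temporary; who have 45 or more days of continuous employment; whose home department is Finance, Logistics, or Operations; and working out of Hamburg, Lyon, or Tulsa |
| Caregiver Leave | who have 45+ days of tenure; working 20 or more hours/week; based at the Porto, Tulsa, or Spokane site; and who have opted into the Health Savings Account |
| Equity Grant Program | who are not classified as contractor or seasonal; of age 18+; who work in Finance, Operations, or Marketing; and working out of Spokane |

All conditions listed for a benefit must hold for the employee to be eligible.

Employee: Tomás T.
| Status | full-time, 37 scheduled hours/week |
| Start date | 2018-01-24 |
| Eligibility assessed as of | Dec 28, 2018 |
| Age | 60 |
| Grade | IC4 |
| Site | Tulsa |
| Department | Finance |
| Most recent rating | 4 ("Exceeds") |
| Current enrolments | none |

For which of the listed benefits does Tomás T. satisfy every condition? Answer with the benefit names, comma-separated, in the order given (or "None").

Childcare Subsidy

Service from 2018-01-24 to Dec 28, 2018: 338 days.
Health Savings Account — status full-time ✓ (not excluded); dept Finance ✗ → not eligible.
Dental Plan — service 338 days ≥ 60 days ✓; dept Finance ✗ → not eligible.
Short-Term Disability — status full-time ✓; service 338 days < 1 year (≈365 days) ✗ → not eligible.
Paid Parental Leave — status full-time ✓ (not excluded); service 338 days < 18 months (≈540 days) ✗ → not eligible.
Childcare Subsidy — status full-time ✓; service 338 days ≥ 45 days ✓; dept Finance ✓; site Tulsa ✓ → eligible.
Caregiver Leave — service 338 days ≥ 45 days ✓; 37 hrs/wk ≥ 20 ✓; site Tulsa ✓; not enrolled in Health Savings Account ✗ → not eligible.
Equity Grant Program — status full-time ✓ (not excluded); age 60 ≥ 18 ✓; dept Finance ✓; site Tulsa ✗ (not Spokane) → not eligible.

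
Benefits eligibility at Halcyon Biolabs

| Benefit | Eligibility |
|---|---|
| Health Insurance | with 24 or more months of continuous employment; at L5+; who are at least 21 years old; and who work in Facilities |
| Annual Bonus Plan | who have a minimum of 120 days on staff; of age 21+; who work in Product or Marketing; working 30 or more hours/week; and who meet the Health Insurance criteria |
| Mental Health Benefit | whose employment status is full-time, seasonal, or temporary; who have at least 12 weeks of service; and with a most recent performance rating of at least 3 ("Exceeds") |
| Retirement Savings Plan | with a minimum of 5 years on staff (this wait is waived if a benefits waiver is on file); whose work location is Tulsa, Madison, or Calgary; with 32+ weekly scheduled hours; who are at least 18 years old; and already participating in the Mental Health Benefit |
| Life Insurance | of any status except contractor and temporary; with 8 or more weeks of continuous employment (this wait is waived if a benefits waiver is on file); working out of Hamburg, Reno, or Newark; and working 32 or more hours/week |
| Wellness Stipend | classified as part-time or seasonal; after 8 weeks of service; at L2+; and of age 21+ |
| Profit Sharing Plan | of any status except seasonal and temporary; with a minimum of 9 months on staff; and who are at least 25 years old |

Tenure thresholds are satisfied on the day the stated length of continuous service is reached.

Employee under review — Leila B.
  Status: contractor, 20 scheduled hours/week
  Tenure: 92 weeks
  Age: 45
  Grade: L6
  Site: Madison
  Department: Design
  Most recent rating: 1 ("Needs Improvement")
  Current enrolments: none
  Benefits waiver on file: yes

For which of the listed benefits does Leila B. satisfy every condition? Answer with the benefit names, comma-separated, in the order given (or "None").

Profit Sharing Plan

Health Insurance — service 92 weeks < 24 months (≈720 days) ✗ → not eligible.
Annual Bonus Plan — service 92 weeks ≥ 120 days ✓; age 45 ≥ 21 ✓; dept Design ✗ → not eligible.
Mental Health Benefit — status contractor ✗ (requires full-time, seasonal, or temporary) → not eligible.
Retirement Savings Plan — benefits waiver on file ✓; site Madison ✓; 20 hrs/wk < 32 ✗ → not eligible.
Life Insurance — status contractor ✗ (excluded) → not eligible.
Wellness Stipend — status contractor ✗ (requires part-time or seasonal) → not eligible.
Profit Sharing Plan — status contractor ✓ (not excluded); service 92 weeks ≥ 9 months (≈270 days) ✓; age 45 ≥ 25 ✓ → eligible.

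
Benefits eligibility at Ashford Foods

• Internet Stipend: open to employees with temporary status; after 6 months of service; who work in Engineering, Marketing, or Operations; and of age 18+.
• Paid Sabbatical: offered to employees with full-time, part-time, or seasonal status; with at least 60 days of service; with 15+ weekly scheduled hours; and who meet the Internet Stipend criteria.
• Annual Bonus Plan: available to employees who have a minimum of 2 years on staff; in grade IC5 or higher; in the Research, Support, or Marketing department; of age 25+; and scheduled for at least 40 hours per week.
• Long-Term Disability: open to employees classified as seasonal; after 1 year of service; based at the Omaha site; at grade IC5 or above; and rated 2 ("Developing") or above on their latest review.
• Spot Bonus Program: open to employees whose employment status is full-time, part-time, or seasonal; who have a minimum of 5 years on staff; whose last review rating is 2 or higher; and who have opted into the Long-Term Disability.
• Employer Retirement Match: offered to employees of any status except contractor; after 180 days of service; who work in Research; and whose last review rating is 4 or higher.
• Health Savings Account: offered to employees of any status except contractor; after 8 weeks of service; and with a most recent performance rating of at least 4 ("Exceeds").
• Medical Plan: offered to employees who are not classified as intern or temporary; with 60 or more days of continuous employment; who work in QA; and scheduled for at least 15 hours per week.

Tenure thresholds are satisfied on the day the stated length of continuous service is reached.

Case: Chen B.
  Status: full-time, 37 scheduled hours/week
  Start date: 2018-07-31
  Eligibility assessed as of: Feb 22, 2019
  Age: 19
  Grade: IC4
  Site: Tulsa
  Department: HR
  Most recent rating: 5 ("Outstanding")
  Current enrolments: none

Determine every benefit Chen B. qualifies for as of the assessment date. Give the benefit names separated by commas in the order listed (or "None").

Service from 2018-07-31 to Feb 22, 2019: 206 days.
Internet Stipend — status full-time ✗ (requires temporary) → not eligible.
Paid Sabbatical — status full-time ✓; service 206 days ≥ 60 days ✓; 37 hrs/wk ≥ 15 ✓; not eligible for Internet Stipend ✗ → not eligible.
Annual Bonus Plan — service 206 days < 2 years (≈730 days) ✗ → not eligible.
Long-Term Disability — status full-time ✗ (requires seasonal) → not eligible.
Spot Bonus Program — status full-time ✓; service 206 days < 5 years (≈1825 days) ✗ → not eligible.
Employer Retirement Match — status full-time ✓ (not excluded); service 206 days ≥ 180 days ✓; dept HR ✗ → not eligible.
Health Savings Account — status full-time ✓ (not excluded); service 206 days ≥ 8 weeks (≈56 days) ✓; rating 5 ≥ 4 ✓ → eligible.
Medical Plan — status full-time ✓ (not excluded); service 206 days ≥ 60 days ✓; dept HR ✗ → not eligible.

Health Savings Account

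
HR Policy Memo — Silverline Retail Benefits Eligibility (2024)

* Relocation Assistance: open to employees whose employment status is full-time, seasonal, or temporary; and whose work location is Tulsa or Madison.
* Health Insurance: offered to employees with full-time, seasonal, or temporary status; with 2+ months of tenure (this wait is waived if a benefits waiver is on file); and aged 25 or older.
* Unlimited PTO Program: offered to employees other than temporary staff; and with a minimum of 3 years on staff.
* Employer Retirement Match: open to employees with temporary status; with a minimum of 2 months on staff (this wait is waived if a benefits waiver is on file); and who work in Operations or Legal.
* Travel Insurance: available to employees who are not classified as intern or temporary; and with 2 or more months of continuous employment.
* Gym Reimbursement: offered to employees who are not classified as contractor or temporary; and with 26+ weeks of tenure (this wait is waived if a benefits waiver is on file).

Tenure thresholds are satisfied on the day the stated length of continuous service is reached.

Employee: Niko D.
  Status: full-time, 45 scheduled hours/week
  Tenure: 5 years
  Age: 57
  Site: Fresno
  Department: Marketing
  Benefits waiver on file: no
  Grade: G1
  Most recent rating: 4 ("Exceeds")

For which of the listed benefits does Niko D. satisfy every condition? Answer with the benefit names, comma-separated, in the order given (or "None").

Health Insurance, Unlimited PTO Program, Travel Insurance, Gym Reimbursement

Relocation Assistance — status full-time ✓; site Fresno ✗ (not Tulsa or Madison) → not eligible.
Health Insurance — status full-time ✓; no waiver, service 5 years ≥ 2 months (≈60 days) ✓; age 57 ≥ 25 ✓ → eligible.
Unlimited PTO Program — status full-time ✓ (not excluded); service 5 years ≥ 3 years ✓ → eligible.
Employer Retirement Match — status full-time ✗ (requires temporary) → not eligible.
Travel Insurance — status full-time ✓ (not excluded); service 5 years ≥ 2 months (≈60 days) ✓ → eligible.
Gym Reimbursement — status full-time ✓ (not excluded); no waiver, service 5 years ≥ 26 weeks (≈182 days) ✓ → eligible.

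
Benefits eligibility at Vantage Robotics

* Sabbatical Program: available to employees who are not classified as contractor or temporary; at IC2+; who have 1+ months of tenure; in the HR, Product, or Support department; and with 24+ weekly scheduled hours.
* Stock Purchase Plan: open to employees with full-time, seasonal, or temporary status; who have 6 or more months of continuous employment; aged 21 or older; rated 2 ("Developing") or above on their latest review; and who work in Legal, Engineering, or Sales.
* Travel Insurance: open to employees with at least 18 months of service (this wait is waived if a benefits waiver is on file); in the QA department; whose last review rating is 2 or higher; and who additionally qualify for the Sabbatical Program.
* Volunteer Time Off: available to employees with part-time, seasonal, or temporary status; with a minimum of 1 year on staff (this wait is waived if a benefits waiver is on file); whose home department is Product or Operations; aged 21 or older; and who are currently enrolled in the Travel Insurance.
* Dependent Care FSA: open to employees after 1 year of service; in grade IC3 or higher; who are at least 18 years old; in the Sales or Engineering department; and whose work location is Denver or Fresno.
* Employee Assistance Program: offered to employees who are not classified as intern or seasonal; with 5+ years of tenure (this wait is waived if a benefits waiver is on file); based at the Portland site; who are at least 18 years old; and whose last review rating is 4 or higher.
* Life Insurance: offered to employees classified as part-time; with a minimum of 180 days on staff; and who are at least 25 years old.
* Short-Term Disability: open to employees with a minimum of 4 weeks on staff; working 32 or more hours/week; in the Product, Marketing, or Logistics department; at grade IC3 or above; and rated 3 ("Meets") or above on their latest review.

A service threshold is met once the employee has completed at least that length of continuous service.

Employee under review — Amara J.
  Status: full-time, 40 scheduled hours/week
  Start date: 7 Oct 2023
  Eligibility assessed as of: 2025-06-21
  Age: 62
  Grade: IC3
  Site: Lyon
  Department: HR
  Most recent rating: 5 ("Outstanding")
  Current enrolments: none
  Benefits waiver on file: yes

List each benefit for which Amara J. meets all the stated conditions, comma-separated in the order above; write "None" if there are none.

Service from 7 Oct 2023 to 2025-06-21: 623 days.
Sabbatical Program — status full-time ✓ (not excluded); grade IC3 ≥ IC2 ✓; service 623 days ≥ 1 month (≈30 days) ✓; dept HR ✓; 40 hrs/wk ≥ 24 ✓ → eligible.
Stock Purchase Plan — status full-time ✓; service 623 days ≥ 6 months (≈180 days) ✓; age 62 ≥ 21 ✓; rating 5 ≥ 2 ✓; dept HR ✗ → not eligible.
Travel Insurance — benefits waiver on file ✓; dept HR ✗ → not eligible.
Volunteer Time Off — status full-time ✗ (requires part-time, seasonal, or temporary) → not eligible.
Dependent Care FSA — service 623 days ≥ 1 year (≈365 days) ✓; grade IC3 ≥ IC3 ✓; age 62 ≥ 18 ✓; dept HR ✗ → not eligible.
Employee Assistance Program — status full-time ✓ (not excluded); benefits waiver on file ✓; site Lyon ✗ (not Portland) → not eligible.
Life Insurance — status full-time ✗ (requires part-time) → not eligible.
Short-Term Disability — service 623 days ≥ 4 weeks (≈28 days) ✓; 40 hrs/wk ≥ 32 ✓; dept HR ✗ → not eligible.

Sabbatical Program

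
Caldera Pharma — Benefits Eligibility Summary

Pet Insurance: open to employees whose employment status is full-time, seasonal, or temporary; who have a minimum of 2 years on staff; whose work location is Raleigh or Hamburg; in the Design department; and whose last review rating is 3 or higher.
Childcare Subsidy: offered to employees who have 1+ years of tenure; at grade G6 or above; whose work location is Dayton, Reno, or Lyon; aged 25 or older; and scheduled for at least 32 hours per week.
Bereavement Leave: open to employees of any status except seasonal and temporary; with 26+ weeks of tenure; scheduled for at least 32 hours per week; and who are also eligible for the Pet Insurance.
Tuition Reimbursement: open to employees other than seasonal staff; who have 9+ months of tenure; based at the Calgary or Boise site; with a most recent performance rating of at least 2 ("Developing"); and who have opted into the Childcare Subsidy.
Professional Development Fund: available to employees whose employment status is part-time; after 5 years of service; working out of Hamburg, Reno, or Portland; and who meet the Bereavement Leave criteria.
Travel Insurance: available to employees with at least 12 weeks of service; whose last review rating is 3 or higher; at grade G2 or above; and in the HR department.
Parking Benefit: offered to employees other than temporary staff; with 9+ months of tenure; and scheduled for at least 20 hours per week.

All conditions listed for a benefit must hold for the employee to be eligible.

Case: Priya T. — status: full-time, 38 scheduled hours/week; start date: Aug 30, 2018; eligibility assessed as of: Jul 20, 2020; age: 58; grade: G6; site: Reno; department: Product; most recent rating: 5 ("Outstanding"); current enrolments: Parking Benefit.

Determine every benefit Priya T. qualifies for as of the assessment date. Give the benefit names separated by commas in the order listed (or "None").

Service from Aug 30, 2018 to Jul 20, 2020: 690 days.
Pet Insurance — status full-time ✓; service 690 days < 2 years (≈730 days) ✗ → not eligible.
Childcare Subsidy — service 690 days ≥ 1 year (≈365 days) ✓; grade G6 ≥ G6 ✓; site Reno ✓; age 58 ≥ 25 ✓; 38 hrs/wk ≥ 32 ✓ → eligible.
Bereavement Leave — status full-time ✓ (not excluded); service 690 days ≥ 26 weeks (≈182 days) ✓; 38 hrs/wk ≥ 32 ✓; not eligible for Pet Insurance ✗ → not eligible.
Tuition Reimbursement — status full-time ✓ (not excluded); service 690 days ≥ 9 months (≈270 days) ✓; site Reno ✗ (not Calgary or Boise) → not eligible.
Professional Development Fund — status full-time ✗ (requires part-time) → not eligible.
Travel Insurance — service 690 days ≥ 12 weeks (≈84 days) ✓; rating 5 ≥ 3 ✓; grade G6 ≥ G2 ✓; dept Product ✗ → not eligible.
Parking Benefit — status full-time ✓ (not excluded); service 690 days ≥ 9 months (≈270 days) ✓; 38 hrs/wk ≥ 20 ✓ → eligible.

Childcare Subsidy, Parking Benefit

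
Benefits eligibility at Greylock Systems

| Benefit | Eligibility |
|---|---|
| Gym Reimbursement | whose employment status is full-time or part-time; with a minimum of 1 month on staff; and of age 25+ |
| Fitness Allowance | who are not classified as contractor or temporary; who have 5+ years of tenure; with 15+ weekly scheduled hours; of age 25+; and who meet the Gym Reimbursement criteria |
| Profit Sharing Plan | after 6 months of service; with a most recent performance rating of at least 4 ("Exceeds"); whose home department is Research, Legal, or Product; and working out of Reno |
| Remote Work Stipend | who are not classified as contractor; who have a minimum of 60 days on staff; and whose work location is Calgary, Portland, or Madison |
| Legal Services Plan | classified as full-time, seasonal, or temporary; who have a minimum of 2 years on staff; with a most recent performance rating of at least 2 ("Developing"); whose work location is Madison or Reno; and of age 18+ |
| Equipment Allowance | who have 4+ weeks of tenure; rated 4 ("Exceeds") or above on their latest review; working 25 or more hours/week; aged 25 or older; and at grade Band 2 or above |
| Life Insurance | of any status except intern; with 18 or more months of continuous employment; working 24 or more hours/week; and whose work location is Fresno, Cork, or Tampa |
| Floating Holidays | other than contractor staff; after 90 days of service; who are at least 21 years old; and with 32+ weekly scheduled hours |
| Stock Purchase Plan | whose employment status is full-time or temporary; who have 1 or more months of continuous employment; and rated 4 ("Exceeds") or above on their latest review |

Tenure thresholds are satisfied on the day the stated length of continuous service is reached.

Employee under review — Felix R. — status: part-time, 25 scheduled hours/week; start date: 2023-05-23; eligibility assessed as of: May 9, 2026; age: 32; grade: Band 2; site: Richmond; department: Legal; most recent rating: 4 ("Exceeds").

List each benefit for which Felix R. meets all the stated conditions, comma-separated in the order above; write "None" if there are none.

Gym Reimbursement, Equipment Allowance

Service from 2023-05-23 to May 9, 2026: 1082 days.
Gym Reimbursement — status part-time ✓; service 1082 days ≥ 1 month (≈30 days) ✓; age 32 ≥ 25 ✓ → eligible.
Fitness Allowance — status part-time ✓ (not excluded); service 1082 days < 5 years (≈1825 days) ✗ → not eligible.
Profit Sharing Plan — service 1082 days ≥ 6 months (≈180 days) ✓; rating 4 ≥ 4 ✓; dept Legal ✓; site Richmond ✗ (not Reno) → not eligible.
Remote Work Stipend — status part-time ✓ (not excluded); service 1082 days ≥ 60 days ✓; site Richmond ✗ (not Calgary, Portland, or Madison) → not eligible.
Legal Services Plan — status part-time ✗ (requires full-time, seasonal, or temporary) → not eligible.
Equipment Allowance — service 1082 days ≥ 4 weeks (≈28 days) ✓; rating 4 ≥ 4 ✓; 25 hrs/wk ≥ 25 ✓; age 32 ≥ 25 ✓; grade Band 2 ≥ Band 2 ✓ → eligible.
Life Insurance — status part-time ✓ (not excluded); service 1082 days ≥ 18 months (≈540 days) ✓; 25 hrs/wk ≥ 24 ✓; site Richmond ✗ (not Fresno, Cork, or Tampa) → not eligible.
Floating Holidays — status part-time ✓ (not excluded); service 1082 days ≥ 90 days ✓; age 32 ≥ 21 ✓; 25 hrs/wk < 32 ✗ → not eligible.
Stock Purchase Plan — status part-time ✗ (requires full-time or temporary) → not eligible.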